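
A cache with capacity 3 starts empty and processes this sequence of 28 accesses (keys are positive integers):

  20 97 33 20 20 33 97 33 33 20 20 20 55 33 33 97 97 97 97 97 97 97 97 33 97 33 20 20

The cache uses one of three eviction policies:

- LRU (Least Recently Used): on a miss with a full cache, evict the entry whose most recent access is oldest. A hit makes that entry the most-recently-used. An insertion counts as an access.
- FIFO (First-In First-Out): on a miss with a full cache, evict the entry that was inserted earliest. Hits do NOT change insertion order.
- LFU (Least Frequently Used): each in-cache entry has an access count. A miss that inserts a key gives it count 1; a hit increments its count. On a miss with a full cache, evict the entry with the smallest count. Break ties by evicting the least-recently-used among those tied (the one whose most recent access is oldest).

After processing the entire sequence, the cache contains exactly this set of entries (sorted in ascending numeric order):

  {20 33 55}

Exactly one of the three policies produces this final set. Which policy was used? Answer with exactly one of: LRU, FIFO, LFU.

Answer: FIFO

Derivation:
Simulating under each policy and comparing final sets:
  LRU: final set = {20 33 97} -> differs
  FIFO: final set = {20 33 55} -> MATCHES target
  LFU: final set = {20 33 97} -> differs
Only FIFO produces the target set.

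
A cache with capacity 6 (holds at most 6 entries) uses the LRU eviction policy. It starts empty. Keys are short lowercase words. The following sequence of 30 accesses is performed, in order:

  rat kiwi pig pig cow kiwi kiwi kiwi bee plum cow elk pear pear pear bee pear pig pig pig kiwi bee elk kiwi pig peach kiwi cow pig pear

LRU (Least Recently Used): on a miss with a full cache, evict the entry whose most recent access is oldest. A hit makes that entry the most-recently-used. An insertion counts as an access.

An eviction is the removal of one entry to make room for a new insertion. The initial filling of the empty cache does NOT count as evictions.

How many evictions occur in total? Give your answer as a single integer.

LRU simulation (capacity=6):
  1. access rat: MISS. Cache (LRU->MRU): [rat]
  2. access kiwi: MISS. Cache (LRU->MRU): [rat kiwi]
  3. access pig: MISS. Cache (LRU->MRU): [rat kiwi pig]
  4. access pig: HIT. Cache (LRU->MRU): [rat kiwi pig]
  5. access cow: MISS. Cache (LRU->MRU): [rat kiwi pig cow]
  6. access kiwi: HIT. Cache (LRU->MRU): [rat pig cow kiwi]
  7. access kiwi: HIT. Cache (LRU->MRU): [rat pig cow kiwi]
  8. access kiwi: HIT. Cache (LRU->MRU): [rat pig cow kiwi]
  9. access bee: MISS. Cache (LRU->MRU): [rat pig cow kiwi bee]
  10. access plum: MISS. Cache (LRU->MRU): [rat pig cow kiwi bee plum]
  11. access cow: HIT. Cache (LRU->MRU): [rat pig kiwi bee plum cow]
  12. access elk: MISS, evict rat. Cache (LRU->MRU): [pig kiwi bee plum cow elk]
  13. access pear: MISS, evict pig. Cache (LRU->MRU): [kiwi bee plum cow elk pear]
  14. access pear: HIT. Cache (LRU->MRU): [kiwi bee plum cow elk pear]
  15. access pear: HIT. Cache (LRU->MRU): [kiwi bee plum cow elk pear]
  16. access bee: HIT. Cache (LRU->MRU): [kiwi plum cow elk pear bee]
  17. access pear: HIT. Cache (LRU->MRU): [kiwi plum cow elk bee pear]
  18. access pig: MISS, evict kiwi. Cache (LRU->MRU): [plum cow elk bee pear pig]
  19. access pig: HIT. Cache (LRU->MRU): [plum cow elk bee pear pig]
  20. access pig: HIT. Cache (LRU->MRU): [plum cow elk bee pear pig]
  21. access kiwi: MISS, evict plum. Cache (LRU->MRU): [cow elk bee pear pig kiwi]
  22. access bee: HIT. Cache (LRU->MRU): [cow elk pear pig kiwi bee]
  23. access elk: HIT. Cache (LRU->MRU): [cow pear pig kiwi bee elk]
  24. access kiwi: HIT. Cache (LRU->MRU): [cow pear pig bee elk kiwi]
  25. access pig: HIT. Cache (LRU->MRU): [cow pear bee elk kiwi pig]
  26. access peach: MISS, evict cow. Cache (LRU->MRU): [pear bee elk kiwi pig peach]
  27. access kiwi: HIT. Cache (LRU->MRU): [pear bee elk pig peach kiwi]
  28. access cow: MISS, evict pear. Cache (LRU->MRU): [bee elk pig peach kiwi cow]
  29. access pig: HIT. Cache (LRU->MRU): [bee elk peach kiwi cow pig]
  30. access pear: MISS, evict bee. Cache (LRU->MRU): [elk peach kiwi cow pig pear]
Total: 17 hits, 13 misses, 7 evictions

Answer: 7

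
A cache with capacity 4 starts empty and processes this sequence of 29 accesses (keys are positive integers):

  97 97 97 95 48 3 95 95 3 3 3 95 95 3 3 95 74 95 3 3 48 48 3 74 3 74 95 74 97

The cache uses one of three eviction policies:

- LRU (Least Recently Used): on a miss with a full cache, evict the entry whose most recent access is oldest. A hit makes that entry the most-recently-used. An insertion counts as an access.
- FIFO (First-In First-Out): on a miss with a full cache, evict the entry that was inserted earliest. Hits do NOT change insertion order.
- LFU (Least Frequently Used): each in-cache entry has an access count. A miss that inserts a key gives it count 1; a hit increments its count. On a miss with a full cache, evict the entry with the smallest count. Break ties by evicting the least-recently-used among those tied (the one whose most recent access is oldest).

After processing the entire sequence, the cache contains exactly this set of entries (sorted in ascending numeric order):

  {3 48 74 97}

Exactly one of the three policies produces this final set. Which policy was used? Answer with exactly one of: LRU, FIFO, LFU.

Simulating under each policy and comparing final sets:
  LRU: final set = {3 74 95 97} -> differs
  FIFO: final set = {3 48 74 97} -> MATCHES target
  LFU: final set = {3 74 95 97} -> differs
Only FIFO produces the target set.

Answer: FIFO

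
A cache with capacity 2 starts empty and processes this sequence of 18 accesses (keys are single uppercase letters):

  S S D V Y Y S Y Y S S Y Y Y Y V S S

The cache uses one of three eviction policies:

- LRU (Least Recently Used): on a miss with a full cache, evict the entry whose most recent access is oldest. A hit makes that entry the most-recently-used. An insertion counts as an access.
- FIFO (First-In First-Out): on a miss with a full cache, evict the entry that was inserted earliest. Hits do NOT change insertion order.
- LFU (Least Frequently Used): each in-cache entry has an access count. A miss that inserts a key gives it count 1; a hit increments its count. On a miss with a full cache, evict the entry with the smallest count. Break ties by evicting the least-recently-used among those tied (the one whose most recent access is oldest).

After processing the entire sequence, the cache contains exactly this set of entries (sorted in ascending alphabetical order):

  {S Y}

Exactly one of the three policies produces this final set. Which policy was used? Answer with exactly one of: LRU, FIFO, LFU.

Simulating under each policy and comparing final sets:
  LRU: final set = {S V} -> differs
  FIFO: final set = {S V} -> differs
  LFU: final set = {S Y} -> MATCHES target
Only LFU produces the target set.

Answer: LFU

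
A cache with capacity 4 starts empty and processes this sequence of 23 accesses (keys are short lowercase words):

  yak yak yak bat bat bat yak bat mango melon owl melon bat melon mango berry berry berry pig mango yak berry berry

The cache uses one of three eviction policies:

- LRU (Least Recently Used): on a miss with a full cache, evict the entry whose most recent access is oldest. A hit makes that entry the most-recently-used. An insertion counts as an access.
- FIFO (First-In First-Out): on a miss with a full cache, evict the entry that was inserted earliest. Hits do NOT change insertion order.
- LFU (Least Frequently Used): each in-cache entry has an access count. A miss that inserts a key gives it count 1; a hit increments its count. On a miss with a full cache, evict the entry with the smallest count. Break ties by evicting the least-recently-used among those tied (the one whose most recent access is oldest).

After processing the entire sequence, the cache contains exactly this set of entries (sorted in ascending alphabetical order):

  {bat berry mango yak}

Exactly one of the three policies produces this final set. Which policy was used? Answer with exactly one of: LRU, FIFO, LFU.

Simulating under each policy and comparing final sets:
  LRU: final set = {berry mango pig yak} -> differs
  FIFO: final set = {berry mango pig yak} -> differs
  LFU: final set = {bat berry mango yak} -> MATCHES target
Only LFU produces the target set.

Answer: LFU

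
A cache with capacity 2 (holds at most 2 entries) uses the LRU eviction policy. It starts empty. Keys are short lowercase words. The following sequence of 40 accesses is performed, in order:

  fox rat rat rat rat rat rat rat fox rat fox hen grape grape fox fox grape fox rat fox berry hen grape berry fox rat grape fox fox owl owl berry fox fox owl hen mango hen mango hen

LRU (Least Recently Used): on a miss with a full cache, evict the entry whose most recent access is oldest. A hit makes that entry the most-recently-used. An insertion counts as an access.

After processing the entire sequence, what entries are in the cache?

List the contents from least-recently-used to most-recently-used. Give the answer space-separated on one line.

LRU simulation (capacity=2):
  1. access fox: MISS. Cache (LRU->MRU): [fox]
  2. access rat: MISS. Cache (LRU->MRU): [fox rat]
  3. access rat: HIT. Cache (LRU->MRU): [fox rat]
  4. access rat: HIT. Cache (LRU->MRU): [fox rat]
  5. access rat: HIT. Cache (LRU->MRU): [fox rat]
  6. access rat: HIT. Cache (LRU->MRU): [fox rat]
  7. access rat: HIT. Cache (LRU->MRU): [fox rat]
  8. access rat: HIT. Cache (LRU->MRU): [fox rat]
  9. access fox: HIT. Cache (LRU->MRU): [rat fox]
  10. access rat: HIT. Cache (LRU->MRU): [fox rat]
  11. access fox: HIT. Cache (LRU->MRU): [rat fox]
  12. access hen: MISS, evict rat. Cache (LRU->MRU): [fox hen]
  13. access grape: MISS, evict fox. Cache (LRU->MRU): [hen grape]
  14. access grape: HIT. Cache (LRU->MRU): [hen grape]
  15. access fox: MISS, evict hen. Cache (LRU->MRU): [grape fox]
  16. access fox: HIT. Cache (LRU->MRU): [grape fox]
  17. access grape: HIT. Cache (LRU->MRU): [fox grape]
  18. access fox: HIT. Cache (LRU->MRU): [grape fox]
  19. access rat: MISS, evict grape. Cache (LRU->MRU): [fox rat]
  20. access fox: HIT. Cache (LRU->MRU): [rat fox]
  21. access berry: MISS, evict rat. Cache (LRU->MRU): [fox berry]
  22. access hen: MISS, evict fox. Cache (LRU->MRU): [berry hen]
  23. access grape: MISS, evict berry. Cache (LRU->MRU): [hen grape]
  24. access berry: MISS, evict hen. Cache (LRU->MRU): [grape berry]
  25. access fox: MISS, evict grape. Cache (LRU->MRU): [berry fox]
  26. access rat: MISS, evict berry. Cache (LRU->MRU): [fox rat]
  27. access grape: MISS, evict fox. Cache (LRU->MRU): [rat grape]
  28. access fox: MISS, evict rat. Cache (LRU->MRU): [grape fox]
  29. access fox: HIT. Cache (LRU->MRU): [grape fox]
  30. access owl: MISS, evict grape. Cache (LRU->MRU): [fox owl]
  31. access owl: HIT. Cache (LRU->MRU): [fox owl]
  32. access berry: MISS, evict fox. Cache (LRU->MRU): [owl berry]
  33. access fox: MISS, evict owl. Cache (LRU->MRU): [berry fox]
  34. access fox: HIT. Cache (LRU->MRU): [berry fox]
  35. access owl: MISS, evict berry. Cache (LRU->MRU): [fox owl]
  36. access hen: MISS, evict fox. Cache (LRU->MRU): [owl hen]
  37. access mango: MISS, evict owl. Cache (LRU->MRU): [hen mango]
  38. access hen: HIT. Cache (LRU->MRU): [mango hen]
  39. access mango: HIT. Cache (LRU->MRU): [hen mango]
  40. access hen: HIT. Cache (LRU->MRU): [mango hen]
Total: 20 hits, 20 misses, 18 evictions

Answer: mango hen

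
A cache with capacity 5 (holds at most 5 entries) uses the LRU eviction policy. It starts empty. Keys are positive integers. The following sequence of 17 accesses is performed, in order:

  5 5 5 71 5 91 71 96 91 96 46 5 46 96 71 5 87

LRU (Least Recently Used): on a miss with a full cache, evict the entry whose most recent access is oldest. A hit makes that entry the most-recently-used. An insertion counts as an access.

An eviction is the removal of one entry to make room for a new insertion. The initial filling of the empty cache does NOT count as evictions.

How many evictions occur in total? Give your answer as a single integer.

LRU simulation (capacity=5):
  1. access 5: MISS. Cache (LRU->MRU): [5]
  2. access 5: HIT. Cache (LRU->MRU): [5]
  3. access 5: HIT. Cache (LRU->MRU): [5]
  4. access 71: MISS. Cache (LRU->MRU): [5 71]
  5. access 5: HIT. Cache (LRU->MRU): [71 5]
  6. access 91: MISS. Cache (LRU->MRU): [71 5 91]
  7. access 71: HIT. Cache (LRU->MRU): [5 91 71]
  8. access 96: MISS. Cache (LRU->MRU): [5 91 71 96]
  9. access 91: HIT. Cache (LRU->MRU): [5 71 96 91]
  10. access 96: HIT. Cache (LRU->MRU): [5 71 91 96]
  11. access 46: MISS. Cache (LRU->MRU): [5 71 91 96 46]
  12. access 5: HIT. Cache (LRU->MRU): [71 91 96 46 5]
  13. access 46: HIT. Cache (LRU->MRU): [71 91 96 5 46]
  14. access 96: HIT. Cache (LRU->MRU): [71 91 5 46 96]
  15. access 71: HIT. Cache (LRU->MRU): [91 5 46 96 71]
  16. access 5: HIT. Cache (LRU->MRU): [91 46 96 71 5]
  17. access 87: MISS, evict 91. Cache (LRU->MRU): [46 96 71 5 87]
Total: 11 hits, 6 misses, 1 evictions

Answer: 1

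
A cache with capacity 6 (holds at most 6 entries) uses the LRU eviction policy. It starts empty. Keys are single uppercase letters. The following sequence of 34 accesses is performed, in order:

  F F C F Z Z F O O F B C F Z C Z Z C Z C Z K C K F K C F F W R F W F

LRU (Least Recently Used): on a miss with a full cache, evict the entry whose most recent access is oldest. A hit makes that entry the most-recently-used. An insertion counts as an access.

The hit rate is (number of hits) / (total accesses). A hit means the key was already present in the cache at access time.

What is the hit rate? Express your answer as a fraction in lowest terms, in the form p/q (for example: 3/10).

Answer: 13/17

Derivation:
LRU simulation (capacity=6):
  1. access F: MISS. Cache (LRU->MRU): [F]
  2. access F: HIT. Cache (LRU->MRU): [F]
  3. access C: MISS. Cache (LRU->MRU): [F C]
  4. access F: HIT. Cache (LRU->MRU): [C F]
  5. access Z: MISS. Cache (LRU->MRU): [C F Z]
  6. access Z: HIT. Cache (LRU->MRU): [C F Z]
  7. access F: HIT. Cache (LRU->MRU): [C Z F]
  8. access O: MISS. Cache (LRU->MRU): [C Z F O]
  9. access O: HIT. Cache (LRU->MRU): [C Z F O]
  10. access F: HIT. Cache (LRU->MRU): [C Z O F]
  11. access B: MISS. Cache (LRU->MRU): [C Z O F B]
  12. access C: HIT. Cache (LRU->MRU): [Z O F B C]
  13. access F: HIT. Cache (LRU->MRU): [Z O B C F]
  14. access Z: HIT. Cache (LRU->MRU): [O B C F Z]
  15. access C: HIT. Cache (LRU->MRU): [O B F Z C]
  16. access Z: HIT. Cache (LRU->MRU): [O B F C Z]
  17. access Z: HIT. Cache (LRU->MRU): [O B F C Z]
  18. access C: HIT. Cache (LRU->MRU): [O B F Z C]
  19. access Z: HIT. Cache (LRU->MRU): [O B F C Z]
  20. access C: HIT. Cache (LRU->MRU): [O B F Z C]
  21. access Z: HIT. Cache (LRU->MRU): [O B F C Z]
  22. access K: MISS. Cache (LRU->MRU): [O B F C Z K]
  23. access C: HIT. Cache (LRU->MRU): [O B F Z K C]
  24. access K: HIT. Cache (LRU->MRU): [O B F Z C K]
  25. access F: HIT. Cache (LRU->MRU): [O B Z C K F]
  26. access K: HIT. Cache (LRU->MRU): [O B Z C F K]
  27. access C: HIT. Cache (LRU->MRU): [O B Z F K C]
  28. access F: HIT. Cache (LRU->MRU): [O B Z K C F]
  29. access F: HIT. Cache (LRU->MRU): [O B Z K C F]
  30. access W: MISS, evict O. Cache (LRU->MRU): [B Z K C F W]
  31. access R: MISS, evict B. Cache (LRU->MRU): [Z K C F W R]
  32. access F: HIT. Cache (LRU->MRU): [Z K C W R F]
  33. access W: HIT. Cache (LRU->MRU): [Z K C R F W]
  34. access F: HIT. Cache (LRU->MRU): [Z K C R W F]
Total: 26 hits, 8 misses, 2 evictions

Hit rate = 26/34 = 13/17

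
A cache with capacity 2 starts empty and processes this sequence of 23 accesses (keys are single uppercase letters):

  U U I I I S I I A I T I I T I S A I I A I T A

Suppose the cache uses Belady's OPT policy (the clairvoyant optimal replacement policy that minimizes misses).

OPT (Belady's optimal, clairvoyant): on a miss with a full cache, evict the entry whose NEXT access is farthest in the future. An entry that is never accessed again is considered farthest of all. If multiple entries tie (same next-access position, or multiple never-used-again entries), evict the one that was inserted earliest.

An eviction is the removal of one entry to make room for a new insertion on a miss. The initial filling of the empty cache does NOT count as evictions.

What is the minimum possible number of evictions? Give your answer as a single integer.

Answer: 6

Derivation:
OPT (Belady) simulation (capacity=2):
  1. access U: MISS. Cache: [U]
  2. access U: HIT. Next use of U: never. Cache: [U]
  3. access I: MISS. Cache: [U I]
  4. access I: HIT. Next use of I: step 5. Cache: [U I]
  5. access I: HIT. Next use of I: step 7. Cache: [U I]
  6. access S: MISS, evict U (next use: never). Cache: [I S]
  7. access I: HIT. Next use of I: step 8. Cache: [I S]
  8. access I: HIT. Next use of I: step 10. Cache: [I S]
  9. access A: MISS, evict S (next use: step 16). Cache: [I A]
  10. access I: HIT. Next use of I: step 12. Cache: [I A]
  11. access T: MISS, evict A (next use: step 17). Cache: [I T]
  12. access I: HIT. Next use of I: step 13. Cache: [I T]
  13. access I: HIT. Next use of I: step 15. Cache: [I T]
  14. access T: HIT. Next use of T: step 22. Cache: [I T]
  15. access I: HIT. Next use of I: step 18. Cache: [I T]
  16. access S: MISS, evict T (next use: step 22). Cache: [I S]
  17. access A: MISS, evict S (next use: never). Cache: [I A]
  18. access I: HIT. Next use of I: step 19. Cache: [I A]
  19. access I: HIT. Next use of I: step 21. Cache: [I A]
  20. access A: HIT. Next use of A: step 23. Cache: [I A]
  21. access I: HIT. Next use of I: never. Cache: [I A]
  22. access T: MISS, evict I (next use: never). Cache: [A T]
  23. access A: HIT. Next use of A: never. Cache: [A T]
Total: 15 hits, 8 misses, 6 evictions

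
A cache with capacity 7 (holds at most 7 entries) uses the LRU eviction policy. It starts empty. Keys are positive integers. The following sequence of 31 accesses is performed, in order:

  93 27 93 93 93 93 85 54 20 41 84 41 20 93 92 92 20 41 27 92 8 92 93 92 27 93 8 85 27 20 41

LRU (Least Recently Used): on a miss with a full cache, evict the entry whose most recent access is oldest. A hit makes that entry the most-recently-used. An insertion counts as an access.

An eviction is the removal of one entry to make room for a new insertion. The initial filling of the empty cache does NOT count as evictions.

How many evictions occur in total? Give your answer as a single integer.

Answer: 4

Derivation:
LRU simulation (capacity=7):
  1. access 93: MISS. Cache (LRU->MRU): [93]
  2. access 27: MISS. Cache (LRU->MRU): [93 27]
  3. access 93: HIT. Cache (LRU->MRU): [27 93]
  4. access 93: HIT. Cache (LRU->MRU): [27 93]
  5. access 93: HIT. Cache (LRU->MRU): [27 93]
  6. access 93: HIT. Cache (LRU->MRU): [27 93]
  7. access 85: MISS. Cache (LRU->MRU): [27 93 85]
  8. access 54: MISS. Cache (LRU->MRU): [27 93 85 54]
  9. access 20: MISS. Cache (LRU->MRU): [27 93 85 54 20]
  10. access 41: MISS. Cache (LRU->MRU): [27 93 85 54 20 41]
  11. access 84: MISS. Cache (LRU->MRU): [27 93 85 54 20 41 84]
  12. access 41: HIT. Cache (LRU->MRU): [27 93 85 54 20 84 41]
  13. access 20: HIT. Cache (LRU->MRU): [27 93 85 54 84 41 20]
  14. access 93: HIT. Cache (LRU->MRU): [27 85 54 84 41 20 93]
  15. access 92: MISS, evict 27. Cache (LRU->MRU): [85 54 84 41 20 93 92]
  16. access 92: HIT. Cache (LRU->MRU): [85 54 84 41 20 93 92]
  17. access 20: HIT. Cache (LRU->MRU): [85 54 84 41 93 92 20]
  18. access 41: HIT. Cache (LRU->MRU): [85 54 84 93 92 20 41]
  19. access 27: MISS, evict 85. Cache (LRU->MRU): [54 84 93 92 20 41 27]
  20. access 92: HIT. Cache (LRU->MRU): [54 84 93 20 41 27 92]
  21. access 8: MISS, evict 54. Cache (LRU->MRU): [84 93 20 41 27 92 8]
  22. access 92: HIT. Cache (LRU->MRU): [84 93 20 41 27 8 92]
  23. access 93: HIT. Cache (LRU->MRU): [84 20 41 27 8 92 93]
  24. access 92: HIT. Cache (LRU->MRU): [84 20 41 27 8 93 92]
  25. access 27: HIT. Cache (LRU->MRU): [84 20 41 8 93 92 27]
  26. access 93: HIT. Cache (LRU->MRU): [84 20 41 8 92 27 93]
  27. access 8: HIT. Cache (LRU->MRU): [84 20 41 92 27 93 8]
  28. access 85: MISS, evict 84. Cache (LRU->MRU): [20 41 92 27 93 8 85]
  29. access 27: HIT. Cache (LRU->MRU): [20 41 92 93 8 85 27]
  30. access 20: HIT. Cache (LRU->MRU): [41 92 93 8 85 27 20]
  31. access 41: HIT. Cache (LRU->MRU): [92 93 8 85 27 20 41]
Total: 20 hits, 11 misses, 4 evictions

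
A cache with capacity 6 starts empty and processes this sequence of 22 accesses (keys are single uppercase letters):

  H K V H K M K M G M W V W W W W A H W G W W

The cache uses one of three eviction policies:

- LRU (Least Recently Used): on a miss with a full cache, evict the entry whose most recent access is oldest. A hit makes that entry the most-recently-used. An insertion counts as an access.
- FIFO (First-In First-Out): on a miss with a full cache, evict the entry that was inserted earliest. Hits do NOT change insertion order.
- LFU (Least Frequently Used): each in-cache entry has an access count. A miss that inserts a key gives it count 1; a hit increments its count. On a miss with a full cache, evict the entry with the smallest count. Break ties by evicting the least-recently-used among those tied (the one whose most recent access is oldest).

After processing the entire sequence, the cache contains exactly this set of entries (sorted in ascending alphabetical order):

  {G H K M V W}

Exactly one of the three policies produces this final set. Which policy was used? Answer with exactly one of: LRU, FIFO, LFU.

Answer: LFU

Derivation:
Simulating under each policy and comparing final sets:
  LRU: final set = {A G H M V W} -> differs
  FIFO: final set = {A G H M V W} -> differs
  LFU: final set = {G H K M V W} -> MATCHES target
Only LFU produces the target set.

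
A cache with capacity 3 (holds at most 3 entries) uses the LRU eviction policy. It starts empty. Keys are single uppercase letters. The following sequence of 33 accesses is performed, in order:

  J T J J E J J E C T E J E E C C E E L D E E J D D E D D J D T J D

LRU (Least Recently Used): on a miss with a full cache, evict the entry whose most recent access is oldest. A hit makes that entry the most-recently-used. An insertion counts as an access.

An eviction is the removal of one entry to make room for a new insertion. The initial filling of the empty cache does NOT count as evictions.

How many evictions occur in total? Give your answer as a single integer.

Answer: 8

Derivation:
LRU simulation (capacity=3):
  1. access J: MISS. Cache (LRU->MRU): [J]
  2. access T: MISS. Cache (LRU->MRU): [J T]
  3. access J: HIT. Cache (LRU->MRU): [T J]
  4. access J: HIT. Cache (LRU->MRU): [T J]
  5. access E: MISS. Cache (LRU->MRU): [T J E]
  6. access J: HIT. Cache (LRU->MRU): [T E J]
  7. access J: HIT. Cache (LRU->MRU): [T E J]
  8. access E: HIT. Cache (LRU->MRU): [T J E]
  9. access C: MISS, evict T. Cache (LRU->MRU): [J E C]
  10. access T: MISS, evict J. Cache (LRU->MRU): [E C T]
  11. access E: HIT. Cache (LRU->MRU): [C T E]
  12. access J: MISS, evict C. Cache (LRU->MRU): [T E J]
  13. access E: HIT. Cache (LRU->MRU): [T J E]
  14. access E: HIT. Cache (LRU->MRU): [T J E]
  15. access C: MISS, evict T. Cache (LRU->MRU): [J E C]
  16. access C: HIT. Cache (LRU->MRU): [J E C]
  17. access E: HIT. Cache (LRU->MRU): [J C E]
  18. access E: HIT. Cache (LRU->MRU): [J C E]
  19. access L: MISS, evict J. Cache (LRU->MRU): [C E L]
  20. access D: MISS, evict C. Cache (LRU->MRU): [E L D]
  21. access E: HIT. Cache (LRU->MRU): [L D E]
  22. access E: HIT. Cache (LRU->MRU): [L D E]
  23. access J: MISS, evict L. Cache (LRU->MRU): [D E J]
  24. access D: HIT. Cache (LRU->MRU): [E J D]
  25. access D: HIT. Cache (LRU->MRU): [E J D]
  26. access E: HIT. Cache (LRU->MRU): [J D E]
  27. access D: HIT. Cache (LRU->MRU): [J E D]
  28. access D: HIT. Cache (LRU->MRU): [J E D]
  29. access J: HIT. Cache (LRU->MRU): [E D J]
  30. access D: HIT. Cache (LRU->MRU): [E J D]
  31. access T: MISS, evict E. Cache (LRU->MRU): [J D T]
  32. access J: HIT. Cache (LRU->MRU): [D T J]
  33. access D: HIT. Cache (LRU->MRU): [T J D]
Total: 22 hits, 11 misses, 8 evictions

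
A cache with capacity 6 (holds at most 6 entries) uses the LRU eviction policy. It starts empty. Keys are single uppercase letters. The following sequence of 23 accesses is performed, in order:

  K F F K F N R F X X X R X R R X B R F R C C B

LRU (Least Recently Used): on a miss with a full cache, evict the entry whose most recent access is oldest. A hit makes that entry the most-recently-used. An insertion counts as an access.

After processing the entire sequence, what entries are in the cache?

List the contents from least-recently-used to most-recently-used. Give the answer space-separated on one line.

LRU simulation (capacity=6):
  1. access K: MISS. Cache (LRU->MRU): [K]
  2. access F: MISS. Cache (LRU->MRU): [K F]
  3. access F: HIT. Cache (LRU->MRU): [K F]
  4. access K: HIT. Cache (LRU->MRU): [F K]
  5. access F: HIT. Cache (LRU->MRU): [K F]
  6. access N: MISS. Cache (LRU->MRU): [K F N]
  7. access R: MISS. Cache (LRU->MRU): [K F N R]
  8. access F: HIT. Cache (LRU->MRU): [K N R F]
  9. access X: MISS. Cache (LRU->MRU): [K N R F X]
  10. access X: HIT. Cache (LRU->MRU): [K N R F X]
  11. access X: HIT. Cache (LRU->MRU): [K N R F X]
  12. access R: HIT. Cache (LRU->MRU): [K N F X R]
  13. access X: HIT. Cache (LRU->MRU): [K N F R X]
  14. access R: HIT. Cache (LRU->MRU): [K N F X R]
  15. access R: HIT. Cache (LRU->MRU): [K N F X R]
  16. access X: HIT. Cache (LRU->MRU): [K N F R X]
  17. access B: MISS. Cache (LRU->MRU): [K N F R X B]
  18. access R: HIT. Cache (LRU->MRU): [K N F X B R]
  19. access F: HIT. Cache (LRU->MRU): [K N X B R F]
  20. access R: HIT. Cache (LRU->MRU): [K N X B F R]
  21. access C: MISS, evict K. Cache (LRU->MRU): [N X B F R C]
  22. access C: HIT. Cache (LRU->MRU): [N X B F R C]
  23. access B: HIT. Cache (LRU->MRU): [N X F R C B]
Total: 16 hits, 7 misses, 1 evictions

Answer: N X F R C B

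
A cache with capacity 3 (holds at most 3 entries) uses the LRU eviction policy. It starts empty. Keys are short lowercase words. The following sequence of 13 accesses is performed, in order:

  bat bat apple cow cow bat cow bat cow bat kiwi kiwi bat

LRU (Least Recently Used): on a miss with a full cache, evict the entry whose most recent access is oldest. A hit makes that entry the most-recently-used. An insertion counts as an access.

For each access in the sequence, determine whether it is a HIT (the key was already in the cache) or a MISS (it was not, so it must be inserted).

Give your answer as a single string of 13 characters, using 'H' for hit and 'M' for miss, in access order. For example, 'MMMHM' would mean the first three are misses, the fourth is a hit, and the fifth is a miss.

LRU simulation (capacity=3):
  1. access bat: MISS. Cache (LRU->MRU): [bat]
  2. access bat: HIT. Cache (LRU->MRU): [bat]
  3. access apple: MISS. Cache (LRU->MRU): [bat apple]
  4. access cow: MISS. Cache (LRU->MRU): [bat apple cow]
  5. access cow: HIT. Cache (LRU->MRU): [bat apple cow]
  6. access bat: HIT. Cache (LRU->MRU): [apple cow bat]
  7. access cow: HIT. Cache (LRU->MRU): [apple bat cow]
  8. access bat: HIT. Cache (LRU->MRU): [apple cow bat]
  9. access cow: HIT. Cache (LRU->MRU): [apple bat cow]
  10. access bat: HIT. Cache (LRU->MRU): [apple cow bat]
  11. access kiwi: MISS, evict apple. Cache (LRU->MRU): [cow bat kiwi]
  12. access kiwi: HIT. Cache (LRU->MRU): [cow bat kiwi]
  13. access bat: HIT. Cache (LRU->MRU): [cow kiwi bat]
Total: 9 hits, 4 misses, 1 evictions

Answer: MHMMHHHHHHMHH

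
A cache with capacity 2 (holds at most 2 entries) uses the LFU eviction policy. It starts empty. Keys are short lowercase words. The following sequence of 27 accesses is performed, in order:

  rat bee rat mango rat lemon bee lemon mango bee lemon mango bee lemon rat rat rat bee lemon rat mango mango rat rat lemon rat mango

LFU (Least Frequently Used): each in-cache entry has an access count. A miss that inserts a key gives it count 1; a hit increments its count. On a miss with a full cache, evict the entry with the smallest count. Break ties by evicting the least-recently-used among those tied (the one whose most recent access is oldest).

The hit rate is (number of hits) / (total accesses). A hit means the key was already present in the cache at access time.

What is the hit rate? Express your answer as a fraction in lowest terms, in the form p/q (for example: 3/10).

Answer: 10/27

Derivation:
LFU simulation (capacity=2):
  1. access rat: MISS. Cache: [rat(c=1)]
  2. access bee: MISS. Cache: [rat(c=1) bee(c=1)]
  3. access rat: HIT, count now 2. Cache: [bee(c=1) rat(c=2)]
  4. access mango: MISS, evict bee(c=1). Cache: [mango(c=1) rat(c=2)]
  5. access rat: HIT, count now 3. Cache: [mango(c=1) rat(c=3)]
  6. access lemon: MISS, evict mango(c=1). Cache: [lemon(c=1) rat(c=3)]
  7. access bee: MISS, evict lemon(c=1). Cache: [bee(c=1) rat(c=3)]
  8. access lemon: MISS, evict bee(c=1). Cache: [lemon(c=1) rat(c=3)]
  9. access mango: MISS, evict lemon(c=1). Cache: [mango(c=1) rat(c=3)]
  10. access bee: MISS, evict mango(c=1). Cache: [bee(c=1) rat(c=3)]
  11. access lemon: MISS, evict bee(c=1). Cache: [lemon(c=1) rat(c=3)]
  12. access mango: MISS, evict lemon(c=1). Cache: [mango(c=1) rat(c=3)]
  13. access bee: MISS, evict mango(c=1). Cache: [bee(c=1) rat(c=3)]
  14. access lemon: MISS, evict bee(c=1). Cache: [lemon(c=1) rat(c=3)]
  15. access rat: HIT, count now 4. Cache: [lemon(c=1) rat(c=4)]
  16. access rat: HIT, count now 5. Cache: [lemon(c=1) rat(c=5)]
  17. access rat: HIT, count now 6. Cache: [lemon(c=1) rat(c=6)]
  18. access bee: MISS, evict lemon(c=1). Cache: [bee(c=1) rat(c=6)]
  19. access lemon: MISS, evict bee(c=1). Cache: [lemon(c=1) rat(c=6)]
  20. access rat: HIT, count now 7. Cache: [lemon(c=1) rat(c=7)]
  21. access mango: MISS, evict lemon(c=1). Cache: [mango(c=1) rat(c=7)]
  22. access mango: HIT, count now 2. Cache: [mango(c=2) rat(c=7)]
  23. access rat: HIT, count now 8. Cache: [mango(c=2) rat(c=8)]
  24. access rat: HIT, count now 9. Cache: [mango(c=2) rat(c=9)]
  25. access lemon: MISS, evict mango(c=2). Cache: [lemon(c=1) rat(c=9)]
  26. access rat: HIT, count now 10. Cache: [lemon(c=1) rat(c=10)]
  27. access mango: MISS, evict lemon(c=1). Cache: [mango(c=1) rat(c=10)]
Total: 10 hits, 17 misses, 15 evictions

Hit rate = 10/27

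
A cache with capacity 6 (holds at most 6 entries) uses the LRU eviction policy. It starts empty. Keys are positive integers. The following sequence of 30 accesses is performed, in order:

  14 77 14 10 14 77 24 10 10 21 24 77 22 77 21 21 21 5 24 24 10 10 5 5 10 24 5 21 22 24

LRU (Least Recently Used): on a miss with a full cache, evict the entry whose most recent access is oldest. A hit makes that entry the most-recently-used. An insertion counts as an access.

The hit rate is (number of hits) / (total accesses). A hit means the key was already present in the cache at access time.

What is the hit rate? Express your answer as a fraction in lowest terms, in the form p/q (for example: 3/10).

Answer: 23/30

Derivation:
LRU simulation (capacity=6):
  1. access 14: MISS. Cache (LRU->MRU): [14]
  2. access 77: MISS. Cache (LRU->MRU): [14 77]
  3. access 14: HIT. Cache (LRU->MRU): [77 14]
  4. access 10: MISS. Cache (LRU->MRU): [77 14 10]
  5. access 14: HIT. Cache (LRU->MRU): [77 10 14]
  6. access 77: HIT. Cache (LRU->MRU): [10 14 77]
  7. access 24: MISS. Cache (LRU->MRU): [10 14 77 24]
  8. access 10: HIT. Cache (LRU->MRU): [14 77 24 10]
  9. access 10: HIT. Cache (LRU->MRU): [14 77 24 10]
  10. access 21: MISS. Cache (LRU->MRU): [14 77 24 10 21]
  11. access 24: HIT. Cache (LRU->MRU): [14 77 10 21 24]
  12. access 77: HIT. Cache (LRU->MRU): [14 10 21 24 77]
  13. access 22: MISS. Cache (LRU->MRU): [14 10 21 24 77 22]
  14. access 77: HIT. Cache (LRU->MRU): [14 10 21 24 22 77]
  15. access 21: HIT. Cache (LRU->MRU): [14 10 24 22 77 21]
  16. access 21: HIT. Cache (LRU->MRU): [14 10 24 22 77 21]
  17. access 21: HIT. Cache (LRU->MRU): [14 10 24 22 77 21]
  18. access 5: MISS, evict 14. Cache (LRU->MRU): [10 24 22 77 21 5]
  19. access 24: HIT. Cache (LRU->MRU): [10 22 77 21 5 24]
  20. access 24: HIT. Cache (LRU->MRU): [10 22 77 21 5 24]
  21. access 10: HIT. Cache (LRU->MRU): [22 77 21 5 24 10]
  22. access 10: HIT. Cache (LRU->MRU): [22 77 21 5 24 10]
  23. access 5: HIT. Cache (LRU->MRU): [22 77 21 24 10 5]
  24. access 5: HIT. Cache (LRU->MRU): [22 77 21 24 10 5]
  25. access 10: HIT. Cache (LRU->MRU): [22 77 21 24 5 10]
  26. access 24: HIT. Cache (LRU->MRU): [22 77 21 5 10 24]
  27. access 5: HIT. Cache (LRU->MRU): [22 77 21 10 24 5]
  28. access 21: HIT. Cache (LRU->MRU): [22 77 10 24 5 21]
  29. access 22: HIT. Cache (LRU->MRU): [77 10 24 5 21 22]
  30. access 24: HIT. Cache (LRU->MRU): [77 10 5 21 22 24]
Total: 23 hits, 7 misses, 1 evictions

Hit rate = 23/30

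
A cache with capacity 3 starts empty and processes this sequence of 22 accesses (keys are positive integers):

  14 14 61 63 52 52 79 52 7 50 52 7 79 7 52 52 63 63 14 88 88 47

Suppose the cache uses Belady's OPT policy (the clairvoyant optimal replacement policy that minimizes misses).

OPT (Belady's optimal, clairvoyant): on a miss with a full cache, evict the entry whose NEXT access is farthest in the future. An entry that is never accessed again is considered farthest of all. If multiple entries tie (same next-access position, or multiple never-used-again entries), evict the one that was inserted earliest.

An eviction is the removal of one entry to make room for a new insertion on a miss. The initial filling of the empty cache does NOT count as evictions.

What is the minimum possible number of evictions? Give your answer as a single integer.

Answer: 9

Derivation:
OPT (Belady) simulation (capacity=3):
  1. access 14: MISS. Cache: [14]
  2. access 14: HIT. Next use of 14: step 19. Cache: [14]
  3. access 61: MISS. Cache: [14 61]
  4. access 63: MISS. Cache: [14 61 63]
  5. access 52: MISS, evict 61 (next use: never). Cache: [14 63 52]
  6. access 52: HIT. Next use of 52: step 8. Cache: [14 63 52]
  7. access 79: MISS, evict 14 (next use: step 19). Cache: [63 52 79]
  8. access 52: HIT. Next use of 52: step 11. Cache: [63 52 79]
  9. access 7: MISS, evict 63 (next use: step 17). Cache: [52 79 7]
  10. access 50: MISS, evict 79 (next use: step 13). Cache: [52 7 50]
  11. access 52: HIT. Next use of 52: step 15. Cache: [52 7 50]
  12. access 7: HIT. Next use of 7: step 14. Cache: [52 7 50]
  13. access 79: MISS, evict 50 (next use: never). Cache: [52 7 79]
  14. access 7: HIT. Next use of 7: never. Cache: [52 7 79]
  15. access 52: HIT. Next use of 52: step 16. Cache: [52 7 79]
  16. access 52: HIT. Next use of 52: never. Cache: [52 7 79]
  17. access 63: MISS, evict 52 (next use: never). Cache: [7 79 63]
  18. access 63: HIT. Next use of 63: never. Cache: [7 79 63]
  19. access 14: MISS, evict 7 (next use: never). Cache: [79 63 14]
  20. access 88: MISS, evict 79 (next use: never). Cache: [63 14 88]
  21. access 88: HIT. Next use of 88: never. Cache: [63 14 88]
  22. access 47: MISS, evict 63 (next use: never). Cache: [14 88 47]
Total: 10 hits, 12 misses, 9 evictions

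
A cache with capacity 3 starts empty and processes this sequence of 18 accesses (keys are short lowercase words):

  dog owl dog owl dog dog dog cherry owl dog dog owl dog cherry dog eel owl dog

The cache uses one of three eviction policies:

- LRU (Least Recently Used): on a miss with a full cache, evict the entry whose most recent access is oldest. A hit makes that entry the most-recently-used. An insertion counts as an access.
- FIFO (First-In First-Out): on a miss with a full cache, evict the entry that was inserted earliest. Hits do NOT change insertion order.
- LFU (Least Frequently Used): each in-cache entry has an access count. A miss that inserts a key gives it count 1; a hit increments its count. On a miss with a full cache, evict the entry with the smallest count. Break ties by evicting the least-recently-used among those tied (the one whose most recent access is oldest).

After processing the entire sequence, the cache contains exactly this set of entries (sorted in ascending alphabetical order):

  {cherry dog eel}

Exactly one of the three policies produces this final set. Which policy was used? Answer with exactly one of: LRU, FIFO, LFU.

Answer: FIFO

Derivation:
Simulating under each policy and comparing final sets:
  LRU: final set = {dog eel owl} -> differs
  FIFO: final set = {cherry dog eel} -> MATCHES target
  LFU: final set = {dog eel owl} -> differs
Only FIFO produces the target set.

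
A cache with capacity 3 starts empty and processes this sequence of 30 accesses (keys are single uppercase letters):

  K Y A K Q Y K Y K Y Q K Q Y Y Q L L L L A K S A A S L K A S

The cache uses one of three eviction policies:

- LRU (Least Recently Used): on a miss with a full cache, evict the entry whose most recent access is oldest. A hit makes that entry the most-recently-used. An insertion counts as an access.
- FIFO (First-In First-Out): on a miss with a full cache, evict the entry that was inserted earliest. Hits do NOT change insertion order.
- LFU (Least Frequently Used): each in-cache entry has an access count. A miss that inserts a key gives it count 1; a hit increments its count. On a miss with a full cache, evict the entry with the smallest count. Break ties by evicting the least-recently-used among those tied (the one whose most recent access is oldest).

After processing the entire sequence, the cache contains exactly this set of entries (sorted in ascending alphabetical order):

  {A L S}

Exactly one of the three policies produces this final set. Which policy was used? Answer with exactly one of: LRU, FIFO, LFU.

Answer: FIFO

Derivation:
Simulating under each policy and comparing final sets:
  LRU: final set = {A K S} -> differs
  FIFO: final set = {A L S} -> MATCHES target
  LFU: final set = {K S Y} -> differs
Only FIFO produces the target set.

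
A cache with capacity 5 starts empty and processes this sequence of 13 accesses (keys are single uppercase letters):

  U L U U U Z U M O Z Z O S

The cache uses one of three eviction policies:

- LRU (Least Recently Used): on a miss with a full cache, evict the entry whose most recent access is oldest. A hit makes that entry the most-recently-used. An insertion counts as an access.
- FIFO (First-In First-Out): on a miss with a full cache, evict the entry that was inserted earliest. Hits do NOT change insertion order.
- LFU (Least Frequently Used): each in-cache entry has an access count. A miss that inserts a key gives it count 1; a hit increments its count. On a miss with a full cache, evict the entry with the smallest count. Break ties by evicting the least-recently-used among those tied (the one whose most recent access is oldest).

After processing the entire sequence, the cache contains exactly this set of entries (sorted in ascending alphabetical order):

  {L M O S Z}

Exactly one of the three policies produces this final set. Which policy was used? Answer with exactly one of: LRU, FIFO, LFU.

Simulating under each policy and comparing final sets:
  LRU: final set = {M O S U Z} -> differs
  FIFO: final set = {L M O S Z} -> MATCHES target
  LFU: final set = {M O S U Z} -> differs
Only FIFO produces the target set.

Answer: FIFO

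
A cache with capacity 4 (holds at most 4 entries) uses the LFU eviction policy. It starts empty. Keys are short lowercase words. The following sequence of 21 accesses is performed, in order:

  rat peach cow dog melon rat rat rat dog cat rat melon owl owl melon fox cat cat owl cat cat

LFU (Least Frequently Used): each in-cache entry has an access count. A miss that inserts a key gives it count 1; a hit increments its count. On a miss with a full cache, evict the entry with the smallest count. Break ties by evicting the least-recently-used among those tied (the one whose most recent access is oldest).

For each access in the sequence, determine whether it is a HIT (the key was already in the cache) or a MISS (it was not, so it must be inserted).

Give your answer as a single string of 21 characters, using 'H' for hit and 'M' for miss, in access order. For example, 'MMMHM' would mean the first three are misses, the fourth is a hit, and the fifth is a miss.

Answer: MMMMMMHHHMHHMHHMMHHHH

Derivation:
LFU simulation (capacity=4):
  1. access rat: MISS. Cache: [rat(c=1)]
  2. access peach: MISS. Cache: [rat(c=1) peach(c=1)]
  3. access cow: MISS. Cache: [rat(c=1) peach(c=1) cow(c=1)]
  4. access dog: MISS. Cache: [rat(c=1) peach(c=1) cow(c=1) dog(c=1)]
  5. access melon: MISS, evict rat(c=1). Cache: [peach(c=1) cow(c=1) dog(c=1) melon(c=1)]
  6. access rat: MISS, evict peach(c=1). Cache: [cow(c=1) dog(c=1) melon(c=1) rat(c=1)]
  7. access rat: HIT, count now 2. Cache: [cow(c=1) dog(c=1) melon(c=1) rat(c=2)]
  8. access rat: HIT, count now 3. Cache: [cow(c=1) dog(c=1) melon(c=1) rat(c=3)]
  9. access dog: HIT, count now 2. Cache: [cow(c=1) melon(c=1) dog(c=2) rat(c=3)]
  10. access cat: MISS, evict cow(c=1). Cache: [melon(c=1) cat(c=1) dog(c=2) rat(c=3)]
  11. access rat: HIT, count now 4. Cache: [melon(c=1) cat(c=1) dog(c=2) rat(c=4)]
  12. access melon: HIT, count now 2. Cache: [cat(c=1) dog(c=2) melon(c=2) rat(c=4)]
  13. access owl: MISS, evict cat(c=1). Cache: [owl(c=1) dog(c=2) melon(c=2) rat(c=4)]
  14. access owl: HIT, count now 2. Cache: [dog(c=2) melon(c=2) owl(c=2) rat(c=4)]
  15. access melon: HIT, count now 3. Cache: [dog(c=2) owl(c=2) melon(c=3) rat(c=4)]
  16. access fox: MISS, evict dog(c=2). Cache: [fox(c=1) owl(c=2) melon(c=3) rat(c=4)]
  17. access cat: MISS, evict fox(c=1). Cache: [cat(c=1) owl(c=2) melon(c=3) rat(c=4)]
  18. access cat: HIT, count now 2. Cache: [owl(c=2) cat(c=2) melon(c=3) rat(c=4)]
  19. access owl: HIT, count now 3. Cache: [cat(c=2) melon(c=3) owl(c=3) rat(c=4)]
  20. access cat: HIT, count now 3. Cache: [melon(c=3) owl(c=3) cat(c=3) rat(c=4)]
  21. access cat: HIT, count now 4. Cache: [melon(c=3) owl(c=3) rat(c=4) cat(c=4)]
Total: 11 hits, 10 misses, 6 evictions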